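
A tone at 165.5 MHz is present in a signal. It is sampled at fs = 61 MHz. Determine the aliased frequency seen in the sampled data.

17.5 MHz

165.5 MHz mod fs = 43.5 MHz.
43.5 MHz > fs/2 = 30.5 MHz, folds to fs − 43.5 MHz = 17.5 MHz.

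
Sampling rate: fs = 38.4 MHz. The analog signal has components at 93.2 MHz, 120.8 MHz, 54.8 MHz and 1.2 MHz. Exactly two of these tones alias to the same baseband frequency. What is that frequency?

fs/2 = 19.2 MHz.
93.2 MHz mod fs = 16.4 MHz.
16.4 MHz ≤ fs/2 = 19.2 MHz, appears at 16.4 MHz.
120.8 MHz mod fs = 5.6 MHz.
5.6 MHz ≤ fs/2 = 19.2 MHz, appears at 5.6 MHz.
54.8 MHz mod fs = 16.4 MHz.
16.4 MHz ≤ fs/2 = 19.2 MHz, appears at 16.4 MHz.
1.2 MHz ≤ fs/2 = 19.2 MHz, passes unchanged.
54.8 MHz and 93.2 MHz both map to 16.4 MHz.

16.4 MHz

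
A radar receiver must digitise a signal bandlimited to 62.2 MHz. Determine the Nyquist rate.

Nyquist rate = 2 × 62.2 MHz = 124.4 MHz.

124.4 MHz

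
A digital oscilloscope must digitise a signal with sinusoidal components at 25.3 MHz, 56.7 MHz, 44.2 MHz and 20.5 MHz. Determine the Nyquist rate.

113.4 MHz

Highest-frequency component: 56.7 MHz.
Nyquist rate = 2 × 56.7 MHz = 113.4 MHz.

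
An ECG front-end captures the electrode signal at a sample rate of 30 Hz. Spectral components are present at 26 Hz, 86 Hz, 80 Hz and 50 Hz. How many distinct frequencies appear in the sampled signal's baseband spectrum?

fs/2 = 15 Hz.
26 Hz > fs/2 = 15 Hz, folds to fs − 26 Hz = 4 Hz.
86 Hz mod fs = 26 Hz.
26 Hz > fs/2 = 15 Hz, folds to fs − 26 Hz = 4 Hz.
80 Hz mod fs = 20 Hz.
20 Hz > fs/2 = 15 Hz, folds to fs − 20 Hz = 10 Hz.
50 Hz mod fs = 20 Hz.
20 Hz > fs/2 = 15 Hz, folds to fs − 20 Hz = 10 Hz.
Distinct values: {4 Hz, 10 Hz} → 2.

2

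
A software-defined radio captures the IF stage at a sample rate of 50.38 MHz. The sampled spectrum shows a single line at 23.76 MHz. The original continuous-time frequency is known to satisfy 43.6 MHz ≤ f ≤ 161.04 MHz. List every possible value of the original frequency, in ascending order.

Frequencies that alias to 23.76 MHz are k·fs ± 23.76 MHz for integer k ≥ 0.
k=0: 23.76 MHz.
k=1: 26.62 MHz, 74.14 MHz.
k=2: 77 MHz, 124.52 MHz.
k=3: 127.38 MHz, 174.9 MHz.
k=4: 177.76 MHz, 225.28 MHz.
Within [43.6 MHz, 161.04 MHz]: 74.14 MHz, 77 MHz, 124.52 MHz, 127.38 MHz.

74.14 MHz, 77 MHz, 124.52 MHz, 127.38 MHz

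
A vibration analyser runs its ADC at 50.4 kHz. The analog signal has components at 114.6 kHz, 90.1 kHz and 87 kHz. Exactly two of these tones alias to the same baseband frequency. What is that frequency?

fs/2 = 25.2 kHz.
114.6 kHz mod fs = 13.8 kHz.
13.8 kHz ≤ fs/2 = 25.2 kHz, appears at 13.8 kHz.
90.1 kHz mod fs = 39.7 kHz.
39.7 kHz > fs/2 = 25.2 kHz, folds to fs − 39.7 kHz = 10.7 kHz.
87 kHz mod fs = 36.6 kHz.
36.6 kHz > fs/2 = 25.2 kHz, folds to fs − 36.6 kHz = 13.8 kHz.
87 kHz and 114.6 kHz both map to 13.8 kHz.

13.8 kHz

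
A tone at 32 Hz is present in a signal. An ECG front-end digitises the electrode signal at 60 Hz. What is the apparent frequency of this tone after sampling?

28 Hz

32 Hz > fs/2 = 30 Hz, folds to fs − 32 Hz = 28 Hz.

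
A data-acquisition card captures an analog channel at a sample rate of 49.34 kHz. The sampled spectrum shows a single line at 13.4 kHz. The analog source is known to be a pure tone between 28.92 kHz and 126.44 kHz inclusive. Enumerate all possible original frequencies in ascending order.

35.94 kHz, 62.74 kHz, 85.28 kHz, 112.08 kHz

Frequencies that alias to 13.4 kHz are k·fs ± 13.4 kHz for integer k ≥ 0.
k=0: 13.4 kHz.
k=1: 35.94 kHz, 62.74 kHz.
k=2: 85.28 kHz, 112.08 kHz.
k=3: 134.62 kHz, 161.42 kHz.
Within [28.92 kHz, 126.44 kHz]: 35.94 kHz, 62.74 kHz, 85.28 kHz, 112.08 kHz.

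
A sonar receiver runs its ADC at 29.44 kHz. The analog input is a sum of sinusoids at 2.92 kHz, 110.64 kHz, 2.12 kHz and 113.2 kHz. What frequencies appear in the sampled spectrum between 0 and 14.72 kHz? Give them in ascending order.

2.12 kHz, 2.92 kHz, 4.56 kHz, 7.12 kHz

fs/2 = 14.72 kHz.
2.92 kHz ≤ fs/2 = 14.72 kHz, passes unchanged.
110.64 kHz mod fs = 22.32 kHz.
22.32 kHz > fs/2 = 14.72 kHz, folds to fs − 22.32 kHz = 7.12 kHz.
2.12 kHz ≤ fs/2 = 14.72 kHz, passes unchanged.
113.2 kHz mod fs = 24.88 kHz.
24.88 kHz > fs/2 = 14.72 kHz, folds to fs − 24.88 kHz = 4.56 kHz.
Distinct values: {2.12 kHz, 2.92 kHz, 4.56 kHz, 7.12 kHz}.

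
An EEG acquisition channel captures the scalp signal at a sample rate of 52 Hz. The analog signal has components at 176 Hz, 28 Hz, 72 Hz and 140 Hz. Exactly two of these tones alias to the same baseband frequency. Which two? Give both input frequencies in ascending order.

fs/2 = 26 Hz.
176 Hz mod fs = 20 Hz.
20 Hz ≤ fs/2 = 26 Hz, appears at 20 Hz.
28 Hz > fs/2 = 26 Hz, folds to fs − 28 Hz = 24 Hz.
72 Hz mod fs = 20 Hz.
20 Hz ≤ fs/2 = 26 Hz, appears at 20 Hz.
140 Hz mod fs = 36 Hz.
36 Hz > fs/2 = 26 Hz, folds to fs − 36 Hz = 16 Hz.
72 Hz and 176 Hz both map to 20 Hz.

72 Hz, 176 Hz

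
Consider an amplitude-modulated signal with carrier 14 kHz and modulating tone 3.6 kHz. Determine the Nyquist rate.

AM sidebands sit at fc ± fm = 10.4 kHz and 17.6 kHz.
Highest-frequency component: 17.6 kHz.
Nyquist rate = 2 × 17.6 kHz = 35.2 kHz.

35.2 kHz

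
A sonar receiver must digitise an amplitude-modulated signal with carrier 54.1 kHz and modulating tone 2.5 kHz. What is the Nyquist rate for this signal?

AM sidebands sit at fc ± fm = 51.6 kHz and 56.6 kHz.
Highest-frequency component: 56.6 kHz.
Nyquist rate = 2 × 56.6 kHz = 113.2 kHz.

113.2 kHz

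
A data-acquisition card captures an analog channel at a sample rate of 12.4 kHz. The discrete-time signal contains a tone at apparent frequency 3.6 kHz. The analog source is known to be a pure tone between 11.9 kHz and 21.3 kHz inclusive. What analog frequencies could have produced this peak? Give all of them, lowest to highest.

16 kHz, 21.2 kHz

Frequencies that alias to 3.6 kHz are k·fs ± 3.6 kHz for integer k ≥ 0.
k=0: 3.6 kHz.
k=1: 8.8 kHz, 16 kHz.
k=2: 21.2 kHz, 28.4 kHz.
k=3: 33.6 kHz, 40.8 kHz.
Within [11.9 kHz, 21.3 kHz]: 16 kHz, 21.2 kHz.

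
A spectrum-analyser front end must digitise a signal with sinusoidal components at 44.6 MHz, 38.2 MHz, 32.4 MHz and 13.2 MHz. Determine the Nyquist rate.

Highest-frequency component: 44.6 MHz.
Nyquist rate = 2 × 44.6 MHz = 89.2 MHz.

89.2 MHz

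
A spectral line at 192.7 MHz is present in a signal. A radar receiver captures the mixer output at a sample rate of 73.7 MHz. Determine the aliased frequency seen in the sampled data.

192.7 MHz mod fs = 45.3 MHz.
45.3 MHz > fs/2 = 36.85 MHz, folds to fs − 45.3 MHz = 28.4 MHz.

28.4 MHz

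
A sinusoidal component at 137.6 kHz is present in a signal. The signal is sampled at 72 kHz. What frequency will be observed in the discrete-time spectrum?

137.6 kHz mod fs = 65.6 kHz.
65.6 kHz > fs/2 = 36 kHz, folds to fs − 65.6 kHz = 6.4 kHz.

6.4 kHz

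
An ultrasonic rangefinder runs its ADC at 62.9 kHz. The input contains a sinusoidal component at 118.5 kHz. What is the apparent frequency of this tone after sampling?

7.3 kHz

118.5 kHz mod fs = 55.6 kHz.
55.6 kHz > fs/2 = 31.45 kHz, folds to fs − 55.6 kHz = 7.3 kHz.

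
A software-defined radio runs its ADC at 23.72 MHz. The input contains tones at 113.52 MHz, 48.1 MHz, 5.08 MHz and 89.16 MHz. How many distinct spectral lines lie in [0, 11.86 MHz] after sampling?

fs/2 = 11.86 MHz.
113.52 MHz mod fs = 18.64 MHz.
18.64 MHz > fs/2 = 11.86 MHz, folds to fs − 18.64 MHz = 5.08 MHz.
48.1 MHz mod fs = 0.66 MHz.
0.66 MHz ≤ fs/2 = 11.86 MHz, appears at 0.66 MHz.
5.08 MHz ≤ fs/2 = 11.86 MHz, passes unchanged.
89.16 MHz mod fs = 18 MHz.
18 MHz > fs/2 = 11.86 MHz, folds to fs − 18 MHz = 5.72 MHz.
Distinct values: {0.66 MHz, 5.08 MHz, 5.72 MHz} → 3.

3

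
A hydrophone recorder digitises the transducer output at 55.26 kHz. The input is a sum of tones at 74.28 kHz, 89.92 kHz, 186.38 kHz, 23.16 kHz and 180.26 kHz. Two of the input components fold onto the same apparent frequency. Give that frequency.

20.6 kHz

fs/2 = 27.63 kHz.
74.28 kHz mod fs = 19.02 kHz.
19.02 kHz ≤ fs/2 = 27.63 kHz, appears at 19.02 kHz.
89.92 kHz mod fs = 34.66 kHz.
34.66 kHz > fs/2 = 27.63 kHz, folds to fs − 34.66 kHz = 20.6 kHz.
186.38 kHz mod fs = 20.6 kHz.
20.6 kHz ≤ fs/2 = 27.63 kHz, appears at 20.6 kHz.
23.16 kHz ≤ fs/2 = 27.63 kHz, passes unchanged.
180.26 kHz mod fs = 14.48 kHz.
14.48 kHz ≤ fs/2 = 27.63 kHz, appears at 14.48 kHz.
89.92 kHz and 186.38 kHz both map to 20.6 kHz.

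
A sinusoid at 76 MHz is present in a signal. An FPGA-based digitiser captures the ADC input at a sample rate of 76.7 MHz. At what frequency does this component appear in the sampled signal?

0.7 MHz

76 MHz > fs/2 = 38.35 MHz, folds to fs − 76 MHz = 0.7 MHz.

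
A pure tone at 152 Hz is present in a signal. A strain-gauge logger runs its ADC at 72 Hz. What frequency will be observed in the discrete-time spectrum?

152 Hz mod fs = 8 Hz.
8 Hz ≤ fs/2 = 36 Hz, appears at 8 Hz.

8 Hz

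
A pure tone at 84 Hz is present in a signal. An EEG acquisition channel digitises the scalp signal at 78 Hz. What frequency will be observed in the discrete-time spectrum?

6 Hz

84 Hz mod fs = 6 Hz.
6 Hz ≤ fs/2 = 39 Hz, appears at 6 Hz.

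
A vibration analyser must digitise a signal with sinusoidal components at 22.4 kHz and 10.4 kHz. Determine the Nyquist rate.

Highest-frequency component: 22.4 kHz.
Nyquist rate = 2 × 22.4 kHz = 44.8 kHz.

44.8 kHz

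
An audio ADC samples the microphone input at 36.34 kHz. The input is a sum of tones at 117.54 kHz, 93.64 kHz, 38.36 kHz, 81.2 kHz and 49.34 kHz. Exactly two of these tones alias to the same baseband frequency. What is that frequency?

fs/2 = 18.17 kHz.
117.54 kHz mod fs = 8.52 kHz.
8.52 kHz ≤ fs/2 = 18.17 kHz, appears at 8.52 kHz.
93.64 kHz mod fs = 20.96 kHz.
20.96 kHz > fs/2 = 18.17 kHz, folds to fs − 20.96 kHz = 15.38 kHz.
38.36 kHz mod fs = 2.02 kHz.
2.02 kHz ≤ fs/2 = 18.17 kHz, appears at 2.02 kHz.
81.2 kHz mod fs = 8.52 kHz.
8.52 kHz ≤ fs/2 = 18.17 kHz, appears at 8.52 kHz.
49.34 kHz mod fs = 13 kHz.
13 kHz ≤ fs/2 = 18.17 kHz, appears at 13 kHz.
81.2 kHz and 117.54 kHz both map to 8.52 kHz.

8.52 kHz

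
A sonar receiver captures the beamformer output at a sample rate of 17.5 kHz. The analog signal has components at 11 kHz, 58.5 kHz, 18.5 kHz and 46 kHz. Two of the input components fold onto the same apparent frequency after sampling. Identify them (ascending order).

fs/2 = 8.75 kHz.
11 kHz > fs/2 = 8.75 kHz, folds to fs − 11 kHz = 6.5 kHz.
58.5 kHz mod fs = 6 kHz.
6 kHz ≤ fs/2 = 8.75 kHz, appears at 6 kHz.
18.5 kHz mod fs = 1 kHz.
1 kHz ≤ fs/2 = 8.75 kHz, appears at 1 kHz.
46 kHz mod fs = 11 kHz.
11 kHz > fs/2 = 8.75 kHz, folds to fs − 11 kHz = 6.5 kHz.
11 kHz and 46 kHz both map to 6.5 kHz.

11 kHz, 46 kHz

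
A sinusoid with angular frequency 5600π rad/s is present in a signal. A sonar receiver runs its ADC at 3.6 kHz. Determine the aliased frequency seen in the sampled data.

ω = 5600π rad/s → f = ω/(2π) = 2800 Hz = 2.8 kHz.
2.8 kHz > fs/2 = 1.8 kHz, folds to fs − 2.8 kHz = 0.8 kHz.

0.8 kHz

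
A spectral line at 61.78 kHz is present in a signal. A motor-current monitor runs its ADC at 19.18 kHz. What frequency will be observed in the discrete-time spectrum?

61.78 kHz mod fs = 4.24 kHz.
4.24 kHz ≤ fs/2 = 9.59 kHz, appears at 4.24 kHz.

4.24 kHz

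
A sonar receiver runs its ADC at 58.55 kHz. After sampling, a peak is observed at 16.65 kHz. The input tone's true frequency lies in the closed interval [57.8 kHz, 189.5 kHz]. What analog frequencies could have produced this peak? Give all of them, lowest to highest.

75.2 kHz, 100.45 kHz, 133.75 kHz, 159 kHz

Frequencies that alias to 16.65 kHz are k·fs ± 16.65 kHz for integer k ≥ 0.
k=0: 16.65 kHz.
k=1: 41.9 kHz, 75.2 kHz.
k=2: 100.45 kHz, 133.75 kHz.
k=3: 159 kHz, 192.3 kHz.
k=4: 217.55 kHz, 250.85 kHz.
Within [57.8 kHz, 189.5 kHz]: 75.2 kHz, 100.45 kHz, 133.75 kHz, 159 kHz.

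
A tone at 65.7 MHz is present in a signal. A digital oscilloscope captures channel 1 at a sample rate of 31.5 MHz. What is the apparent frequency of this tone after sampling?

2.7 MHz

65.7 MHz mod fs = 2.7 MHz.
2.7 MHz ≤ fs/2 = 15.75 MHz, appears at 2.7 MHz.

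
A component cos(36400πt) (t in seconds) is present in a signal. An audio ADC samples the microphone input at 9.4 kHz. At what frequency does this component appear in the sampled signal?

0.6 kHz

ω = 36400π rad/s → f = ω/(2π) = 18200 Hz = 18.2 kHz.
18.2 kHz mod fs = 8.8 kHz.
8.8 kHz > fs/2 = 4.7 kHz, folds to fs − 8.8 kHz = 0.6 kHz.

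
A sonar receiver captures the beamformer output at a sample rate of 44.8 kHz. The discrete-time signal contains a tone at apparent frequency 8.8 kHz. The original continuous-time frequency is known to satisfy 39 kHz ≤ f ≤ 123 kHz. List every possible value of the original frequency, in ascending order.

Frequencies that alias to 8.8 kHz are k·fs ± 8.8 kHz for integer k ≥ 0.
k=0: 8.8 kHz.
k=1: 36 kHz, 53.6 kHz.
k=2: 80.8 kHz, 98.4 kHz.
k=3: 125.6 kHz, 143.2 kHz.
Within [39 kHz, 123 kHz]: 53.6 kHz, 80.8 kHz, 98.4 kHz.

53.6 kHz, 80.8 kHz, 98.4 kHz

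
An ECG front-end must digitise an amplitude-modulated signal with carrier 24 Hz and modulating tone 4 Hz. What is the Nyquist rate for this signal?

56 Hz

AM sidebands sit at fc ± fm = 20 Hz and 28 Hz.
Highest-frequency component: 28 Hz.
Nyquist rate = 2 × 28 Hz = 56 Hz.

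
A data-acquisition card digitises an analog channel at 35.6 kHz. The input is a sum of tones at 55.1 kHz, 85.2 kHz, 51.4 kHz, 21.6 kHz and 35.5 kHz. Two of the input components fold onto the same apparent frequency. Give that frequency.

14 kHz

fs/2 = 17.8 kHz.
55.1 kHz mod fs = 19.5 kHz.
19.5 kHz > fs/2 = 17.8 kHz, folds to fs − 19.5 kHz = 16.1 kHz.
85.2 kHz mod fs = 14 kHz.
14 kHz ≤ fs/2 = 17.8 kHz, appears at 14 kHz.
51.4 kHz mod fs = 15.8 kHz.
15.8 kHz ≤ fs/2 = 17.8 kHz, appears at 15.8 kHz.
21.6 kHz > fs/2 = 17.8 kHz, folds to fs − 21.6 kHz = 14 kHz.
35.5 kHz > fs/2 = 17.8 kHz, folds to fs − 35.5 kHz = 0.1 kHz.
21.6 kHz and 85.2 kHz both map to 14 kHz.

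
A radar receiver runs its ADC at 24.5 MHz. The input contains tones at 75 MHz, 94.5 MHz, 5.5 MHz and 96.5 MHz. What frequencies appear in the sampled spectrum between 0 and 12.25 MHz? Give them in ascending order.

fs/2 = 12.25 MHz.
75 MHz mod fs = 1.5 MHz.
1.5 MHz ≤ fs/2 = 12.25 MHz, appears at 1.5 MHz.
94.5 MHz mod fs = 21 MHz.
21 MHz > fs/2 = 12.25 MHz, folds to fs − 21 MHz = 3.5 MHz.
5.5 MHz ≤ fs/2 = 12.25 MHz, passes unchanged.
96.5 MHz mod fs = 23 MHz.
23 MHz > fs/2 = 12.25 MHz, folds to fs − 23 MHz = 1.5 MHz.
Distinct values: {1.5 MHz, 3.5 MHz, 5.5 MHz}.

1.5 MHz, 3.5 MHz, 5.5 MHz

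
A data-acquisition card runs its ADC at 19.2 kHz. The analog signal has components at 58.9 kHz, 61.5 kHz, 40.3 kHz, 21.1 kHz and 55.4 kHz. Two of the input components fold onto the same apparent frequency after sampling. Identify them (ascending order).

21.1 kHz, 40.3 kHz

fs/2 = 9.6 kHz.
58.9 kHz mod fs = 1.3 kHz.
1.3 kHz ≤ fs/2 = 9.6 kHz, appears at 1.3 kHz.
61.5 kHz mod fs = 3.9 kHz.
3.9 kHz ≤ fs/2 = 9.6 kHz, appears at 3.9 kHz.
40.3 kHz mod fs = 1.9 kHz.
1.9 kHz ≤ fs/2 = 9.6 kHz, appears at 1.9 kHz.
21.1 kHz mod fs = 1.9 kHz.
1.9 kHz ≤ fs/2 = 9.6 kHz, appears at 1.9 kHz.
55.4 kHz mod fs = 17 kHz.
17 kHz > fs/2 = 9.6 kHz, folds to fs − 17 kHz = 2.2 kHz.
21.1 kHz and 40.3 kHz both map to 1.9 kHz.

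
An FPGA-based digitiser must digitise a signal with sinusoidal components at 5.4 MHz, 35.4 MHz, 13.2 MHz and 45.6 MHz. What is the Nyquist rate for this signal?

Highest-frequency component: 45.6 MHz.
Nyquist rate = 2 × 45.6 MHz = 91.2 MHz.

91.2 MHz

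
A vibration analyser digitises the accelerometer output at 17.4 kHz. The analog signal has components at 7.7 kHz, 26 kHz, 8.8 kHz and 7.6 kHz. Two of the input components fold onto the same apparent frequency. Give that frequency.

8.6 kHz

fs/2 = 8.7 kHz.
7.7 kHz ≤ fs/2 = 8.7 kHz, passes unchanged.
26 kHz mod fs = 8.6 kHz.
8.6 kHz ≤ fs/2 = 8.7 kHz, appears at 8.6 kHz.
8.8 kHz > fs/2 = 8.7 kHz, folds to fs − 8.8 kHz = 8.6 kHz.
7.6 kHz ≤ fs/2 = 8.7 kHz, passes unchanged.
8.8 kHz and 26 kHz both map to 8.6 kHz.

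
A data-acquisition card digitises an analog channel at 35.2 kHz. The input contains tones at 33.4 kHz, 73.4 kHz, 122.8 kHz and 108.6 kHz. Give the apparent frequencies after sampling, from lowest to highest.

fs/2 = 17.6 kHz.
33.4 kHz > fs/2 = 17.6 kHz, folds to fs − 33.4 kHz = 1.8 kHz.
73.4 kHz mod fs = 3 kHz.
3 kHz ≤ fs/2 = 17.6 kHz, appears at 3 kHz.
122.8 kHz mod fs = 17.2 kHz.
17.2 kHz ≤ fs/2 = 17.6 kHz, appears at 17.2 kHz.
108.6 kHz mod fs = 3 kHz.
3 kHz ≤ fs/2 = 17.6 kHz, appears at 3 kHz.
Distinct values: {1.8 kHz, 3 kHz, 17.2 kHz}.

1.8 kHz, 3 kHz, 17.2 kHz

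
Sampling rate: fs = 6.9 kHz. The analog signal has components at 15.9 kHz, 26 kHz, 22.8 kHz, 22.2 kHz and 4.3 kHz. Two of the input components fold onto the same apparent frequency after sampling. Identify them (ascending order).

fs/2 = 3.45 kHz.
15.9 kHz mod fs = 2.1 kHz.
2.1 kHz ≤ fs/2 = 3.45 kHz, appears at 2.1 kHz.
26 kHz mod fs = 5.3 kHz.
5.3 kHz > fs/2 = 3.45 kHz, folds to fs − 5.3 kHz = 1.6 kHz.
22.8 kHz mod fs = 2.1 kHz.
2.1 kHz ≤ fs/2 = 3.45 kHz, appears at 2.1 kHz.
22.2 kHz mod fs = 1.5 kHz.
1.5 kHz ≤ fs/2 = 3.45 kHz, appears at 1.5 kHz.
4.3 kHz > fs/2 = 3.45 kHz, folds to fs − 4.3 kHz = 2.6 kHz.
15.9 kHz and 22.8 kHz both map to 2.1 kHz.

15.9 kHz, 22.8 kHz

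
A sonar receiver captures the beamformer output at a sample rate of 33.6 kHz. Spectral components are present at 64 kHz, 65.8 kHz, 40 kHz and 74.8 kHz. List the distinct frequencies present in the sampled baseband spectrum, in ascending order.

fs/2 = 16.8 kHz.
64 kHz mod fs = 30.4 kHz.
30.4 kHz > fs/2 = 16.8 kHz, folds to fs − 30.4 kHz = 3.2 kHz.
65.8 kHz mod fs = 32.2 kHz.
32.2 kHz > fs/2 = 16.8 kHz, folds to fs − 32.2 kHz = 1.4 kHz.
40 kHz mod fs = 6.4 kHz.
6.4 kHz ≤ fs/2 = 16.8 kHz, appears at 6.4 kHz.
74.8 kHz mod fs = 7.6 kHz.
7.6 kHz ≤ fs/2 = 16.8 kHz, appears at 7.6 kHz.
Distinct values: {1.4 kHz, 3.2 kHz, 6.4 kHz, 7.6 kHz}.

1.4 kHz, 3.2 kHz, 6.4 kHz, 7.6 kHz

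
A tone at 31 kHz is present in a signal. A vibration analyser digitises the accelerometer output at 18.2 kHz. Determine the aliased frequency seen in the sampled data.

5.4 kHz

31 kHz mod fs = 12.8 kHz.
12.8 kHz > fs/2 = 9.1 kHz, folds to fs − 12.8 kHz = 5.4 kHz.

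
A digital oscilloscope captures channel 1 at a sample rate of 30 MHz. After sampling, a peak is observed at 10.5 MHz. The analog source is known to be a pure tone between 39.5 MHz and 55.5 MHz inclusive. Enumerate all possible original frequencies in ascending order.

Frequencies that alias to 10.5 MHz are k·fs ± 10.5 MHz for integer k ≥ 0.
k=0: 10.5 MHz.
k=1: 19.5 MHz, 40.5 MHz.
k=2: 49.5 MHz, 70.5 MHz.
k=3: 79.5 MHz, 100.5 MHz.
Within [39.5 MHz, 55.5 MHz]: 40.5 MHz, 49.5 MHz.

40.5 MHz, 49.5 MHz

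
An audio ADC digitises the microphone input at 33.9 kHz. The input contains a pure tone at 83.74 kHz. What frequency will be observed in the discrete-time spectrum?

83.74 kHz mod fs = 15.94 kHz.
15.94 kHz ≤ fs/2 = 16.95 kHz, appears at 15.94 kHz.

15.94 kHz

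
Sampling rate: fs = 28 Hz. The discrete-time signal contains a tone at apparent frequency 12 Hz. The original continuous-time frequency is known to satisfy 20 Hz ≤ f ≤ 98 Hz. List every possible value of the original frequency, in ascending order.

40 Hz, 44 Hz, 68 Hz, 72 Hz, 96 Hz

Frequencies that alias to 12 Hz are k·fs ± 12 Hz for integer k ≥ 0.
k=0: 12 Hz.
k=1: 16 Hz, 40 Hz.
k=2: 44 Hz, 68 Hz.
k=3: 72 Hz, 96 Hz.
k=4: 100 Hz, 124 Hz.
Within [20 Hz, 98 Hz]: 40 Hz, 44 Hz, 68 Hz, 72 Hz, 96 Hz.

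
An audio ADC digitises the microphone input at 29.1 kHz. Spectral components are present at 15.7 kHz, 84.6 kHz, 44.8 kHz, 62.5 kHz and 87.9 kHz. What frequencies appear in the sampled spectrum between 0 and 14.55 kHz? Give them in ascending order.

0.6 kHz, 2.7 kHz, 4.3 kHz, 13.4 kHz

fs/2 = 14.55 kHz.
15.7 kHz > fs/2 = 14.55 kHz, folds to fs − 15.7 kHz = 13.4 kHz.
84.6 kHz mod fs = 26.4 kHz.
26.4 kHz > fs/2 = 14.55 kHz, folds to fs − 26.4 kHz = 2.7 kHz.
44.8 kHz mod fs = 15.7 kHz.
15.7 kHz > fs/2 = 14.55 kHz, folds to fs − 15.7 kHz = 13.4 kHz.
62.5 kHz mod fs = 4.3 kHz.
4.3 kHz ≤ fs/2 = 14.55 kHz, appears at 4.3 kHz.
87.9 kHz mod fs = 0.6 kHz.
0.6 kHz ≤ fs/2 = 14.55 kHz, appears at 0.6 kHz.
Distinct values: {0.6 kHz, 2.7 kHz, 4.3 kHz, 13.4 kHz}.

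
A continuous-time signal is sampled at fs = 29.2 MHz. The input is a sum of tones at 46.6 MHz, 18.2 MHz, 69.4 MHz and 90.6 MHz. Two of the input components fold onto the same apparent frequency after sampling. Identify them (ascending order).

18.2 MHz, 69.4 MHz

fs/2 = 14.6 MHz.
46.6 MHz mod fs = 17.4 MHz.
17.4 MHz > fs/2 = 14.6 MHz, folds to fs − 17.4 MHz = 11.8 MHz.
18.2 MHz > fs/2 = 14.6 MHz, folds to fs − 18.2 MHz = 11 MHz.
69.4 MHz mod fs = 11 MHz.
11 MHz ≤ fs/2 = 14.6 MHz, appears at 11 MHz.
90.6 MHz mod fs = 3 MHz.
3 MHz ≤ fs/2 = 14.6 MHz, appears at 3 MHz.
18.2 MHz and 69.4 MHz both map to 11 MHz.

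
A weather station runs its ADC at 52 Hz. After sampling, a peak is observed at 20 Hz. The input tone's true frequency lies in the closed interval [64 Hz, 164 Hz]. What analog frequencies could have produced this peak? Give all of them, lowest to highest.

Frequencies that alias to 20 Hz are k·fs ± 20 Hz for integer k ≥ 0.
k=0: 20 Hz.
k=1: 32 Hz, 72 Hz.
k=2: 84 Hz, 124 Hz.
k=3: 136 Hz, 176 Hz.
k=4: 188 Hz, 228 Hz.
Within [64 Hz, 164 Hz]: 72 Hz, 84 Hz, 124 Hz, 136 Hz.

72 Hz, 84 Hz, 124 Hz, 136 Hz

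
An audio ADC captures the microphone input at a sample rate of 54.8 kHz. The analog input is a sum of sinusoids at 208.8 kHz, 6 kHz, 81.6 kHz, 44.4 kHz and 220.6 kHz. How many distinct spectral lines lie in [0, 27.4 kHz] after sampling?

4

fs/2 = 27.4 kHz.
208.8 kHz mod fs = 44.4 kHz.
44.4 kHz > fs/2 = 27.4 kHz, folds to fs − 44.4 kHz = 10.4 kHz.
6 kHz ≤ fs/2 = 27.4 kHz, passes unchanged.
81.6 kHz mod fs = 26.8 kHz.
26.8 kHz ≤ fs/2 = 27.4 kHz, appears at 26.8 kHz.
44.4 kHz > fs/2 = 27.4 kHz, folds to fs − 44.4 kHz = 10.4 kHz.
220.6 kHz mod fs = 1.4 kHz.
1.4 kHz ≤ fs/2 = 27.4 kHz, appears at 1.4 kHz.
Distinct values: {1.4 kHz, 6 kHz, 10.4 kHz, 26.8 kHz} → 4.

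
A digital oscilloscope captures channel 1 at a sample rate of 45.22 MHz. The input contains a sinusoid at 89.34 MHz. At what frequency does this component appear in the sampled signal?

89.34 MHz mod fs = 44.12 MHz.
44.12 MHz > fs/2 = 22.61 MHz, folds to fs − 44.12 MHz = 1.1 MHz.

1.1 MHz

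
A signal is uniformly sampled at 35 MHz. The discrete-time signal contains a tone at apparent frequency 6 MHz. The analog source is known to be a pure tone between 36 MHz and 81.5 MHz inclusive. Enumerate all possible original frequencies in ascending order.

Frequencies that alias to 6 MHz are k·fs ± 6 MHz for integer k ≥ 0.
k=0: 6 MHz.
k=1: 29 MHz, 41 MHz.
k=2: 64 MHz, 76 MHz.
k=3: 99 MHz, 111 MHz.
Within [36 MHz, 81.5 MHz]: 41 MHz, 64 MHz, 76 MHz.

41 MHz, 64 MHz, 76 MHz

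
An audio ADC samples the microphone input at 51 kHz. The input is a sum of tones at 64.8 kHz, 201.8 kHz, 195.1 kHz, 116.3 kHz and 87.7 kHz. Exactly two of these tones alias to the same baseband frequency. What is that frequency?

fs/2 = 25.5 kHz.
64.8 kHz mod fs = 13.8 kHz.
13.8 kHz ≤ fs/2 = 25.5 kHz, appears at 13.8 kHz.
201.8 kHz mod fs = 48.8 kHz.
48.8 kHz > fs/2 = 25.5 kHz, folds to fs − 48.8 kHz = 2.2 kHz.
195.1 kHz mod fs = 42.1 kHz.
42.1 kHz > fs/2 = 25.5 kHz, folds to fs − 42.1 kHz = 8.9 kHz.
116.3 kHz mod fs = 14.3 kHz.
14.3 kHz ≤ fs/2 = 25.5 kHz, appears at 14.3 kHz.
87.7 kHz mod fs = 36.7 kHz.
36.7 kHz > fs/2 = 25.5 kHz, folds to fs − 36.7 kHz = 14.3 kHz.
87.7 kHz and 116.3 kHz both map to 14.3 kHz.

14.3 kHz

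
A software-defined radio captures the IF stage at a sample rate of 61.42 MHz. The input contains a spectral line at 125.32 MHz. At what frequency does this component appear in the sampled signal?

2.48 MHz

125.32 MHz mod fs = 2.48 MHz.
2.48 MHz ≤ fs/2 = 30.71 MHz, appears at 2.48 MHz.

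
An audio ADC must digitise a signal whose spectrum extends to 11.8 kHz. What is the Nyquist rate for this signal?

23.6 kHz

Nyquist rate = 2 × 11.8 kHz = 23.6 kHz.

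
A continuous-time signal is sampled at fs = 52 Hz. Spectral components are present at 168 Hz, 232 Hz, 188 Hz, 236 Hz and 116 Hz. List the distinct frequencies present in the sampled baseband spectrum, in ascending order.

fs/2 = 26 Hz.
168 Hz mod fs = 12 Hz.
12 Hz ≤ fs/2 = 26 Hz, appears at 12 Hz.
232 Hz mod fs = 24 Hz.
24 Hz ≤ fs/2 = 26 Hz, appears at 24 Hz.
188 Hz mod fs = 32 Hz.
32 Hz > fs/2 = 26 Hz, folds to fs − 32 Hz = 20 Hz.
236 Hz mod fs = 28 Hz.
28 Hz > fs/2 = 26 Hz, folds to fs − 28 Hz = 24 Hz.
116 Hz mod fs = 12 Hz.
12 Hz ≤ fs/2 = 26 Hz, appears at 12 Hz.
Distinct values: {12 Hz, 20 Hz, 24 Hz}.

12 Hz, 20 Hz, 24 Hz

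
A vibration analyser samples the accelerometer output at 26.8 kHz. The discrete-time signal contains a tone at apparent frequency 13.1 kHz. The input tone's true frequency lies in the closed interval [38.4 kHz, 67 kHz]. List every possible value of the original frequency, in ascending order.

39.9 kHz, 40.5 kHz, 66.7 kHz

Frequencies that alias to 13.1 kHz are k·fs ± 13.1 kHz for integer k ≥ 0.
k=0: 13.1 kHz.
k=1: 13.7 kHz, 39.9 kHz.
k=2: 40.5 kHz, 66.7 kHz.
k=3: 67.3 kHz, 93.5 kHz.
Within [38.4 kHz, 67 kHz]: 39.9 kHz, 40.5 kHz, 66.7 kHz.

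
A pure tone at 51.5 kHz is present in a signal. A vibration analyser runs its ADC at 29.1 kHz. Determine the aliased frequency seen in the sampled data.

51.5 kHz mod fs = 22.4 kHz.
22.4 kHz > fs/2 = 14.55 kHz, folds to fs − 22.4 kHz = 6.7 kHz.

6.7 kHz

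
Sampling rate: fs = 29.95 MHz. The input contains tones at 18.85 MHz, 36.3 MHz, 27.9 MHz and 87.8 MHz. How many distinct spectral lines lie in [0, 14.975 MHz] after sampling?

3

fs/2 = 14.975 MHz.
18.85 MHz > fs/2 = 14.975 MHz, folds to fs − 18.85 MHz = 11.1 MHz.
36.3 MHz mod fs = 6.35 MHz.
6.35 MHz ≤ fs/2 = 14.975 MHz, appears at 6.35 MHz.
27.9 MHz > fs/2 = 14.975 MHz, folds to fs − 27.9 MHz = 2.05 MHz.
87.8 MHz mod fs = 27.9 MHz.
27.9 MHz > fs/2 = 14.975 MHz, folds to fs − 27.9 MHz = 2.05 MHz.
Distinct values: {2.05 MHz, 6.35 MHz, 11.1 MHz} → 3.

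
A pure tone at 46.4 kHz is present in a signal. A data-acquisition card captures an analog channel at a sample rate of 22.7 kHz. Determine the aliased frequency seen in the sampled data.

1 kHz

46.4 kHz mod fs = 1 kHz.
1 kHz ≤ fs/2 = 11.35 kHz, appears at 1 kHz.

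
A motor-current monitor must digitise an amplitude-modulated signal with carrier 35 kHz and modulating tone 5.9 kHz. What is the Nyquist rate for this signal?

81.8 kHz

AM sidebands sit at fc ± fm = 29.1 kHz and 40.9 kHz.
Highest-frequency component: 40.9 kHz.
Nyquist rate = 2 × 40.9 kHz = 81.8 kHz.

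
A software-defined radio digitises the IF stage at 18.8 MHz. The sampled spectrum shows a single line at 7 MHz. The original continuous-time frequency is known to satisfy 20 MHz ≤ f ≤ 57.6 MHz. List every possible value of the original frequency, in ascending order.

25.8 MHz, 30.6 MHz, 44.6 MHz, 49.4 MHz

Frequencies that alias to 7 MHz are k·fs ± 7 MHz for integer k ≥ 0.
k=0: 7 MHz.
k=1: 11.8 MHz, 25.8 MHz.
k=2: 30.6 MHz, 44.6 MHz.
k=3: 49.4 MHz, 63.4 MHz.
k=4: 68.2 MHz, 82.2 MHz.
Within [20 MHz, 57.6 MHz]: 25.8 MHz, 30.6 MHz, 44.6 MHz, 49.4 MHz.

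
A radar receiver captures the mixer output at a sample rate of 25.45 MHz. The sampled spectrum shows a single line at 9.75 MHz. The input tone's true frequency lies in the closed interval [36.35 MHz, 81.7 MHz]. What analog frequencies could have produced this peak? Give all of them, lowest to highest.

Frequencies that alias to 9.75 MHz are k·fs ± 9.75 MHz for integer k ≥ 0.
k=0: 9.75 MHz.
k=1: 15.7 MHz, 35.2 MHz.
k=2: 41.15 MHz, 60.65 MHz.
k=3: 66.6 MHz, 86.1 MHz.
k=4: 92.05 MHz, 111.55 MHz.
Within [36.35 MHz, 81.7 MHz]: 41.15 MHz, 60.65 MHz, 66.6 MHz.

41.15 MHz, 60.65 MHz, 66.6 MHz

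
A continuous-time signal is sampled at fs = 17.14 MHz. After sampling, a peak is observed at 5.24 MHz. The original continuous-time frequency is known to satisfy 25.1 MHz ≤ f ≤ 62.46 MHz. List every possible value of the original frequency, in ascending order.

29.04 MHz, 39.52 MHz, 46.18 MHz, 56.66 MHz

Frequencies that alias to 5.24 MHz are k·fs ± 5.24 MHz for integer k ≥ 0.
k=0: 5.24 MHz.
k=1: 11.9 MHz, 22.38 MHz.
k=2: 29.04 MHz, 39.52 MHz.
k=3: 46.18 MHz, 56.66 MHz.
k=4: 63.32 MHz, 73.8 MHz.
Within [25.1 MHz, 62.46 MHz]: 29.04 MHz, 39.52 MHz, 46.18 MHz, 56.66 MHz.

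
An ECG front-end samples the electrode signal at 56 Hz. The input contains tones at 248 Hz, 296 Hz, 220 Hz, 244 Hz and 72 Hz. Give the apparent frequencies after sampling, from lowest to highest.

4 Hz, 16 Hz, 20 Hz, 24 Hz

fs/2 = 28 Hz.
248 Hz mod fs = 24 Hz.
24 Hz ≤ fs/2 = 28 Hz, appears at 24 Hz.
296 Hz mod fs = 16 Hz.
16 Hz ≤ fs/2 = 28 Hz, appears at 16 Hz.
220 Hz mod fs = 52 Hz.
52 Hz > fs/2 = 28 Hz, folds to fs − 52 Hz = 4 Hz.
244 Hz mod fs = 20 Hz.
20 Hz ≤ fs/2 = 28 Hz, appears at 20 Hz.
72 Hz mod fs = 16 Hz.
16 Hz ≤ fs/2 = 28 Hz, appears at 16 Hz.
Distinct values: {4 Hz, 16 Hz, 20 Hz, 24 Hz}.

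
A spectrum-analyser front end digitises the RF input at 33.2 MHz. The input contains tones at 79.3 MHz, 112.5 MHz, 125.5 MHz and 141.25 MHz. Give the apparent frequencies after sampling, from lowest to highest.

fs/2 = 16.6 MHz.
79.3 MHz mod fs = 12.9 MHz.
12.9 MHz ≤ fs/2 = 16.6 MHz, appears at 12.9 MHz.
112.5 MHz mod fs = 12.9 MHz.
12.9 MHz ≤ fs/2 = 16.6 MHz, appears at 12.9 MHz.
125.5 MHz mod fs = 25.9 MHz.
25.9 MHz > fs/2 = 16.6 MHz, folds to fs − 25.9 MHz = 7.3 MHz.
141.25 MHz mod fs = 8.45 MHz.
8.45 MHz ≤ fs/2 = 16.6 MHz, appears at 8.45 MHz.
Distinct values: {7.3 MHz, 8.45 MHz, 12.9 MHz}.

7.3 MHz, 8.45 MHz, 12.9 MHz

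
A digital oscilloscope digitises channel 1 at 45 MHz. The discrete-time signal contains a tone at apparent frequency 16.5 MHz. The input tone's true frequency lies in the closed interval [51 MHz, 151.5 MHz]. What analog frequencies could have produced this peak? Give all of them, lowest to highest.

Frequencies that alias to 16.5 MHz are k·fs ± 16.5 MHz for integer k ≥ 0.
k=0: 16.5 MHz.
k=1: 28.5 MHz, 61.5 MHz.
k=2: 73.5 MHz, 106.5 MHz.
k=3: 118.5 MHz, 151.5 MHz.
k=4: 163.5 MHz, 196.5 MHz.
Within [51 MHz, 151.5 MHz]: 61.5 MHz, 73.5 MHz, 106.5 MHz, 118.5 MHz, 151.5 MHz.

61.5 MHz, 73.5 MHz, 106.5 MHz, 118.5 MHz, 151.5 MHz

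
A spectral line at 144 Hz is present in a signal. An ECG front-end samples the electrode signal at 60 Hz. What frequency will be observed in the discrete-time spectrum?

144 Hz mod fs = 24 Hz.
24 Hz ≤ fs/2 = 30 Hz, appears at 24 Hz.

24 Hz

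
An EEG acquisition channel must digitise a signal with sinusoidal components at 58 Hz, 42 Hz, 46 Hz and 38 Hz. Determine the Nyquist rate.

116 Hz

Highest-frequency component: 58 Hz.
Nyquist rate = 2 × 58 Hz = 116 Hz.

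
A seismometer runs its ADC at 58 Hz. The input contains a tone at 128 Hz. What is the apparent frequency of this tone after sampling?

128 Hz mod fs = 12 Hz.
12 Hz ≤ fs/2 = 29 Hz, appears at 12 Hz.

12 Hz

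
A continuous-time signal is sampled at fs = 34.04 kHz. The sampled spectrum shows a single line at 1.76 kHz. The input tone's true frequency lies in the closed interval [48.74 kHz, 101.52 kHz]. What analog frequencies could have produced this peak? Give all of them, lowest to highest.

Frequencies that alias to 1.76 kHz are k·fs ± 1.76 kHz for integer k ≥ 0.
k=0: 1.76 kHz.
k=1: 32.28 kHz, 35.8 kHz.
k=2: 66.32 kHz, 69.84 kHz.
k=3: 100.36 kHz, 103.88 kHz.
k=4: 134.4 kHz, 137.92 kHz.
Within [48.74 kHz, 101.52 kHz]: 66.32 kHz, 69.84 kHz, 100.36 kHz.

66.32 kHz, 69.84 kHz, 100.36 kHz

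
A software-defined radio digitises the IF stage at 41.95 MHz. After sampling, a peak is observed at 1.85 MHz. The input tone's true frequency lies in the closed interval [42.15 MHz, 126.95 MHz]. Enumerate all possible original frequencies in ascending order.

43.8 MHz, 82.05 MHz, 85.75 MHz, 124 MHz

Frequencies that alias to 1.85 MHz are k·fs ± 1.85 MHz for integer k ≥ 0.
k=0: 1.85 MHz.
k=1: 40.1 MHz, 43.8 MHz.
k=2: 82.05 MHz, 85.75 MHz.
k=3: 124 MHz, 127.7 MHz.
k=4: 165.95 MHz, 169.65 MHz.
Within [42.15 MHz, 126.95 MHz]: 43.8 MHz, 82.05 MHz, 85.75 MHz, 124 MHz.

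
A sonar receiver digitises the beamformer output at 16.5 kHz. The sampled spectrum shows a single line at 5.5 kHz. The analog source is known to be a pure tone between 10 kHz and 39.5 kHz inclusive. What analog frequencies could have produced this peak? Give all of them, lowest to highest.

11 kHz, 22 kHz, 27.5 kHz, 38.5 kHz

Frequencies that alias to 5.5 kHz are k·fs ± 5.5 kHz for integer k ≥ 0.
k=0: 5.5 kHz.
k=1: 11 kHz, 22 kHz.
k=2: 27.5 kHz, 38.5 kHz.
k=3: 44 kHz, 55 kHz.
Within [10 kHz, 39.5 kHz]: 11 kHz, 22 kHz, 27.5 kHz, 38.5 kHz.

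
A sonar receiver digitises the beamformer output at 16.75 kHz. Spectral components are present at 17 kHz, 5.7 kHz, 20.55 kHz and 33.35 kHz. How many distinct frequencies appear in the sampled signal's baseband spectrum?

4

fs/2 = 8.375 kHz.
17 kHz mod fs = 0.25 kHz.
0.25 kHz ≤ fs/2 = 8.375 kHz, appears at 0.25 kHz.
5.7 kHz ≤ fs/2 = 8.375 kHz, passes unchanged.
20.55 kHz mod fs = 3.8 kHz.
3.8 kHz ≤ fs/2 = 8.375 kHz, appears at 3.8 kHz.
33.35 kHz mod fs = 16.6 kHz.
16.6 kHz > fs/2 = 8.375 kHz, folds to fs − 16.6 kHz = 0.15 kHz.
Distinct values: {0.15 kHz, 0.25 kHz, 3.8 kHz, 5.7 kHz} → 4.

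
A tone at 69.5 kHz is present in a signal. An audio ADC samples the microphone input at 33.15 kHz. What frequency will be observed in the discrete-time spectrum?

69.5 kHz mod fs = 3.2 kHz.
3.2 kHz ≤ fs/2 = 16.575 kHz, appears at 3.2 kHz.

3.2 kHz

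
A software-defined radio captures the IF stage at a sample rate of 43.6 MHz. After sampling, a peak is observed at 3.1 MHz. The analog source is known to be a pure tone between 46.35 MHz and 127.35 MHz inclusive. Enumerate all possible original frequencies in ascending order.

Frequencies that alias to 3.1 MHz are k·fs ± 3.1 MHz for integer k ≥ 0.
k=0: 3.1 MHz.
k=1: 40.5 MHz, 46.7 MHz.
k=2: 84.1 MHz, 90.3 MHz.
k=3: 127.7 MHz, 133.9 MHz.
Within [46.35 MHz, 127.35 MHz]: 46.7 MHz, 84.1 MHz, 90.3 MHz.

46.7 MHz, 84.1 MHz, 90.3 MHz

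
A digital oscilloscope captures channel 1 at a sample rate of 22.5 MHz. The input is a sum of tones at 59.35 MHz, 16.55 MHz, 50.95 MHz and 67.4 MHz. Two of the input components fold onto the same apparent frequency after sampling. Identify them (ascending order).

16.55 MHz, 50.95 MHz

fs/2 = 11.25 MHz.
59.35 MHz mod fs = 14.35 MHz.
14.35 MHz > fs/2 = 11.25 MHz, folds to fs − 14.35 MHz = 8.15 MHz.
16.55 MHz > fs/2 = 11.25 MHz, folds to fs − 16.55 MHz = 5.95 MHz.
50.95 MHz mod fs = 5.95 MHz.
5.95 MHz ≤ fs/2 = 11.25 MHz, appears at 5.95 MHz.
67.4 MHz mod fs = 22.4 MHz.
22.4 MHz > fs/2 = 11.25 MHz, folds to fs − 22.4 MHz = 0.1 MHz.
16.55 MHz and 50.95 MHz both map to 5.95 MHz.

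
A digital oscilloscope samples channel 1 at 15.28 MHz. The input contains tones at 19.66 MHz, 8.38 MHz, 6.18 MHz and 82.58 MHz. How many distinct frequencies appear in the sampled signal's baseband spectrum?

3

fs/2 = 7.64 MHz.
19.66 MHz mod fs = 4.38 MHz.
4.38 MHz ≤ fs/2 = 7.64 MHz, appears at 4.38 MHz.
8.38 MHz > fs/2 = 7.64 MHz, folds to fs − 8.38 MHz = 6.9 MHz.
6.18 MHz ≤ fs/2 = 7.64 MHz, passes unchanged.
82.58 MHz mod fs = 6.18 MHz.
6.18 MHz ≤ fs/2 = 7.64 MHz, appears at 6.18 MHz.
Distinct values: {4.38 MHz, 6.18 MHz, 6.9 MHz} → 3.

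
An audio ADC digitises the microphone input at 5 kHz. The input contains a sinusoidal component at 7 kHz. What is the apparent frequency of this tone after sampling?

2 kHz

7 kHz mod fs = 2 kHz.
2 kHz ≤ fs/2 = 2.5 kHz, appears at 2 kHz.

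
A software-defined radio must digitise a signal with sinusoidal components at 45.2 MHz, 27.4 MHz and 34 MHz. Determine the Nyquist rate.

90.4 MHz

Highest-frequency component: 45.2 MHz.
Nyquist rate = 2 × 45.2 MHz = 90.4 MHz.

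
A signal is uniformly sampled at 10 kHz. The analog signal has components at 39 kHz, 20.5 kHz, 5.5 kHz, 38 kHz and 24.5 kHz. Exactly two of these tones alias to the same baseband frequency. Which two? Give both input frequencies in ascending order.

5.5 kHz, 24.5 kHz

fs/2 = 5 kHz.
39 kHz mod fs = 9 kHz.
9 kHz > fs/2 = 5 kHz, folds to fs − 9 kHz = 1 kHz.
20.5 kHz mod fs = 0.5 kHz.
0.5 kHz ≤ fs/2 = 5 kHz, appears at 0.5 kHz.
5.5 kHz > fs/2 = 5 kHz, folds to fs − 5.5 kHz = 4.5 kHz.
38 kHz mod fs = 8 kHz.
8 kHz > fs/2 = 5 kHz, folds to fs − 8 kHz = 2 kHz.
24.5 kHz mod fs = 4.5 kHz.
4.5 kHz ≤ fs/2 = 5 kHz, appears at 4.5 kHz.
5.5 kHz and 24.5 kHz both map to 4.5 kHz.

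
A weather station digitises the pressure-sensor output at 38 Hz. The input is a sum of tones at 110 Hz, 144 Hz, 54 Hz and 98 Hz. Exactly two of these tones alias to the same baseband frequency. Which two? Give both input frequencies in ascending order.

54 Hz, 98 Hz

fs/2 = 19 Hz.
110 Hz mod fs = 34 Hz.
34 Hz > fs/2 = 19 Hz, folds to fs − 34 Hz = 4 Hz.
144 Hz mod fs = 30 Hz.
30 Hz > fs/2 = 19 Hz, folds to fs − 30 Hz = 8 Hz.
54 Hz mod fs = 16 Hz.
16 Hz ≤ fs/2 = 19 Hz, appears at 16 Hz.
98 Hz mod fs = 22 Hz.
22 Hz > fs/2 = 19 Hz, folds to fs − 22 Hz = 16 Hz.
54 Hz and 98 Hz both map to 16 Hz.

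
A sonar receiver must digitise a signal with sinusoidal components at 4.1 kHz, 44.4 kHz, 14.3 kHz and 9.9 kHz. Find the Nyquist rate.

Highest-frequency component: 44.4 kHz.
Nyquist rate = 2 × 44.4 kHz = 88.8 kHz.

88.8 kHz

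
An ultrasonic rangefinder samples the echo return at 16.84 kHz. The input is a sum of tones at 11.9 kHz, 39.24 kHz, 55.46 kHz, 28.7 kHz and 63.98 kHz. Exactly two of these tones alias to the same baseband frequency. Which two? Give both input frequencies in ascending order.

11.9 kHz, 55.46 kHz

fs/2 = 8.42 kHz.
11.9 kHz > fs/2 = 8.42 kHz, folds to fs − 11.9 kHz = 4.94 kHz.
39.24 kHz mod fs = 5.56 kHz.
5.56 kHz ≤ fs/2 = 8.42 kHz, appears at 5.56 kHz.
55.46 kHz mod fs = 4.94 kHz.
4.94 kHz ≤ fs/2 = 8.42 kHz, appears at 4.94 kHz.
28.7 kHz mod fs = 11.86 kHz.
11.86 kHz > fs/2 = 8.42 kHz, folds to fs − 11.86 kHz = 4.98 kHz.
63.98 kHz mod fs = 13.46 kHz.
13.46 kHz > fs/2 = 8.42 kHz, folds to fs − 13.46 kHz = 3.38 kHz.
11.9 kHz and 55.46 kHz both map to 4.94 kHz.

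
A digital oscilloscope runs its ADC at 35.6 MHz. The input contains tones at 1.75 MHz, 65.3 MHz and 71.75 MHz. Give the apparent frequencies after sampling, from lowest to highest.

0.55 MHz, 1.75 MHz, 5.9 MHz

fs/2 = 17.8 MHz.
1.75 MHz ≤ fs/2 = 17.8 MHz, passes unchanged.
65.3 MHz mod fs = 29.7 MHz.
29.7 MHz > fs/2 = 17.8 MHz, folds to fs − 29.7 MHz = 5.9 MHz.
71.75 MHz mod fs = 0.55 MHz.
0.55 MHz ≤ fs/2 = 17.8 MHz, appears at 0.55 MHz.
Distinct values: {0.55 MHz, 1.75 MHz, 5.9 MHz}.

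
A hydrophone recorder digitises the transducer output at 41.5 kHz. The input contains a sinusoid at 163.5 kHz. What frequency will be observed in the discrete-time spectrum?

2.5 kHz

163.5 kHz mod fs = 39 kHz.
39 kHz > fs/2 = 20.75 kHz, folds to fs − 39 kHz = 2.5 kHz.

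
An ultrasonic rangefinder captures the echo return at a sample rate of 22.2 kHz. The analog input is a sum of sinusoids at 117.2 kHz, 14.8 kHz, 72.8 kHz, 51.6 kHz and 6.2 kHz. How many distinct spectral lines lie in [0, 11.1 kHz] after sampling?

fs/2 = 11.1 kHz.
117.2 kHz mod fs = 6.2 kHz.
6.2 kHz ≤ fs/2 = 11.1 kHz, appears at 6.2 kHz.
14.8 kHz > fs/2 = 11.1 kHz, folds to fs − 14.8 kHz = 7.4 kHz.
72.8 kHz mod fs = 6.2 kHz.
6.2 kHz ≤ fs/2 = 11.1 kHz, appears at 6.2 kHz.
51.6 kHz mod fs = 7.2 kHz.
7.2 kHz ≤ fs/2 = 11.1 kHz, appears at 7.2 kHz.
6.2 kHz ≤ fs/2 = 11.1 kHz, passes unchanged.
Distinct values: {6.2 kHz, 7.2 kHz, 7.4 kHz} → 3.

3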